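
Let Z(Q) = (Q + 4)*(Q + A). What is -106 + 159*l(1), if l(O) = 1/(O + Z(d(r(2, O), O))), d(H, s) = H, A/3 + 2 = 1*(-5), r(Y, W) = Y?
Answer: -12137/113 ≈ -107.41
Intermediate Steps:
A = -21 (A = -6 + 3*(1*(-5)) = -6 + 3*(-5) = -6 - 15 = -21)
Z(Q) = (-21 + Q)*(4 + Q) (Z(Q) = (Q + 4)*(Q - 21) = (4 + Q)*(-21 + Q) = (-21 + Q)*(4 + Q))
l(O) = 1/(-114 + O) (l(O) = 1/(O + (-84 + 2**2 - 17*2)) = 1/(O + (-84 + 4 - 34)) = 1/(O - 114) = 1/(-114 + O))
-106 + 159*l(1) = -106 + 159/(-114 + 1) = -106 + 159/(-113) = -106 + 159*(-1/113) = -106 - 159/113 = -12137/113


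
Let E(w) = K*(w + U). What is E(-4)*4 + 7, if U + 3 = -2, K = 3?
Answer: -101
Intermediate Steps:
U = -5 (U = -3 - 2 = -5)
E(w) = -15 + 3*w (E(w) = 3*(w - 5) = 3*(-5 + w) = -15 + 3*w)
E(-4)*4 + 7 = (-15 + 3*(-4))*4 + 7 = (-15 - 12)*4 + 7 = -27*4 + 7 = -108 + 7 = -101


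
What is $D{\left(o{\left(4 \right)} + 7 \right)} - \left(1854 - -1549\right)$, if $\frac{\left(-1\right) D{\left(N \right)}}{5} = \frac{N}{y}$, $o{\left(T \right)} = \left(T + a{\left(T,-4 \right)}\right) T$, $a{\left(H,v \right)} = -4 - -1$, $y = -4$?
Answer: $- \frac{13557}{4} \approx -3389.3$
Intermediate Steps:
$a{\left(H,v \right)} = -3$ ($a{\left(H,v \right)} = -4 + 1 = -3$)
$o{\left(T \right)} = T \left(-3 + T\right)$ ($o{\left(T \right)} = \left(T - 3\right) T = \left(-3 + T\right) T = T \left(-3 + T\right)$)
$D{\left(N \right)} = \frac{5 N}{4}$ ($D{\left(N \right)} = - 5 \frac{N}{-4} = - 5 N \left(- \frac{1}{4}\right) = - 5 \left(- \frac{N}{4}\right) = \frac{5 N}{4}$)
$D{\left(o{\left(4 \right)} + 7 \right)} - \left(1854 - -1549\right) = \frac{5 \left(4 \left(-3 + 4\right) + 7\right)}{4} - \left(1854 - -1549\right) = \frac{5 \left(4 \cdot 1 + 7\right)}{4} - \left(1854 + 1549\right) = \frac{5 \left(4 + 7\right)}{4} - 3403 = \frac{5}{4} \cdot 11 - 3403 = \frac{55}{4} - 3403 = - \frac{13557}{4}$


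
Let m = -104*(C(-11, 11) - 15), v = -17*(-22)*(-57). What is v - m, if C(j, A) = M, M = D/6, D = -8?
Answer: -69050/3 ≈ -23017.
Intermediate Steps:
M = -4/3 (M = -8/6 = -8*⅙ = -4/3 ≈ -1.3333)
v = -21318 (v = 374*(-57) = -21318)
C(j, A) = -4/3
m = 5096/3 (m = -104*(-4/3 - 15) = -104*(-49/3) = 5096/3 ≈ 1698.7)
v - m = -21318 - 1*5096/3 = -21318 - 5096/3 = -69050/3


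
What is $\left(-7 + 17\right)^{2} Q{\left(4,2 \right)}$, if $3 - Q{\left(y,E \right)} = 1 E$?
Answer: $100$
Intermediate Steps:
$Q{\left(y,E \right)} = 3 - E$ ($Q{\left(y,E \right)} = 3 - 1 E = 3 - E$)
$\left(-7 + 17\right)^{2} Q{\left(4,2 \right)} = \left(-7 + 17\right)^{2} \left(3 - 2\right) = 10^{2} \left(3 - 2\right) = 100 \cdot 1 = 100$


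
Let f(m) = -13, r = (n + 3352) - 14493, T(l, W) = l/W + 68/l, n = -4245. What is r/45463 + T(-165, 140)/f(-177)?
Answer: -53634143/248227980 ≈ -0.21607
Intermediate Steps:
T(l, W) = 68/l + l/W
r = -15386 (r = (-4245 + 3352) - 14493 = -893 - 14493 = -15386)
r/45463 + T(-165, 140)/f(-177) = -15386/45463 + (68/(-165) - 165/140)/(-13) = -15386*1/45463 + (68*(-1/165) - 165*1/140)*(-1/13) = -15386/45463 + (-68/165 - 33/28)*(-1/13) = -15386/45463 - 7349/4620*(-1/13) = -15386/45463 + 7349/60060 = -53634143/248227980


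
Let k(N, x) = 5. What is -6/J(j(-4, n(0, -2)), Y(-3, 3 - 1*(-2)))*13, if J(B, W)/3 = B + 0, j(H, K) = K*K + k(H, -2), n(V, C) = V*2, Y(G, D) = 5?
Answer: -26/5 ≈ -5.2000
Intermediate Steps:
n(V, C) = 2*V
j(H, K) = 5 + K**2 (j(H, K) = K*K + 5 = K**2 + 5 = 5 + K**2)
J(B, W) = 3*B (J(B, W) = 3*(B + 0) = 3*B)
-6/J(j(-4, n(0, -2)), Y(-3, 3 - 1*(-2)))*13 = -6*1/(3*(5 + (2*0)**2))*13 = -6*1/(3*(5 + 0**2))*13 = -6*1/(3*(5 + 0))*13 = -6/(3*5)*13 = -6/15*13 = -6*1/15*13 = -2/5*13 = -26/5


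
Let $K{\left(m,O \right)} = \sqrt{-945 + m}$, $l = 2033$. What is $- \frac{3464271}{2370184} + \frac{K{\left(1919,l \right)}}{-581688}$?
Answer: $- \frac{3464271}{2370184} - \frac{\sqrt{974}}{581688} \approx -1.4617$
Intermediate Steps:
$- \frac{3464271}{2370184} + \frac{K{\left(1919,l \right)}}{-581688} = - \frac{3464271}{2370184} + \frac{\sqrt{-945 + 1919}}{-581688} = \left(-3464271\right) \frac{1}{2370184} + \sqrt{974} \left(- \frac{1}{581688}\right) = - \frac{3464271}{2370184} - \frac{\sqrt{974}}{581688}$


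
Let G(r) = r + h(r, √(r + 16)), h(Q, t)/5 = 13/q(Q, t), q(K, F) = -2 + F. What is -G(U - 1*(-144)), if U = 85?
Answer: -55319/241 - 455*√5/241 ≈ -233.76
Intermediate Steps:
h(Q, t) = 65/(-2 + t) (h(Q, t) = 5*(13/(-2 + t)) = 65/(-2 + t))
G(r) = r + 65/(-2 + √(16 + r)) (G(r) = r + 65/(-2 + √(r + 16)) = r + 65/(-2 + √(16 + r)))
-G(U - 1*(-144)) = -((85 - 1*(-144)) + 65/(-2 + √(16 + (85 - 1*(-144))))) = -((85 + 144) + 65/(-2 + √(16 + (85 + 144)))) = -(229 + 65/(-2 + √(16 + 229))) = -(229 + 65/(-2 + √245)) = -(229 + 65/(-2 + 7*√5)) = -229 - 65/(-2 + 7*√5)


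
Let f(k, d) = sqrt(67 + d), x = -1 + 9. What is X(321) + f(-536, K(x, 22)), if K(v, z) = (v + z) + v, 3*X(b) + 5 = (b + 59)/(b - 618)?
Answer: -1865/891 + sqrt(105) ≈ 8.1538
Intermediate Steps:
x = 8
X(b) = -5/3 + (59 + b)/(3*(-618 + b)) (X(b) = -5/3 + ((b + 59)/(b - 618))/3 = -5/3 + ((59 + b)/(-618 + b))/3 = -5/3 + (59 + b)/(3*(-618 + b)))
K(v, z) = z + 2*v
X(321) + f(-536, K(x, 22)) = (3149 - 4*321)/(3*(-618 + 321)) + sqrt(67 + (22 + 2*8)) = (1/3)*(3149 - 1284)/(-297) + sqrt(67 + (22 + 16)) = (1/3)*(-1/297)*1865 + sqrt(67 + 38) = -1865/891 + sqrt(105)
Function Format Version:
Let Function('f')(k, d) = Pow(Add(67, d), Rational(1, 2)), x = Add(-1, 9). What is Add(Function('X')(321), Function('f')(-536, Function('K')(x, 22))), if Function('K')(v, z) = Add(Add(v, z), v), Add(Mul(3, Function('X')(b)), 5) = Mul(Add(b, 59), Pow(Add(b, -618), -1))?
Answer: Add(Rational(-1865, 891), Pow(105, Rational(1, 2))) ≈ 8.1538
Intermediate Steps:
x = 8
Function('X')(b) = Add(Rational(-5, 3), Mul(Rational(1, 3), Pow(Add(-618, b), -1), Add(59, b))) (Function('X')(b) = Add(Rational(-5, 3), Mul(Rational(1, 3), Mul(Add(b, 59), Pow(Add(b, -618), -1)))) = Add(Rational(-5, 3), Mul(Rational(1, 3), Mul(Add(59, b), Pow(Add(-618, b), -1)))) = Add(Rational(-5, 3), Mul(Rational(1, 3), Mul(Pow(Add(-618, b), -1), Add(59, b)))) = Add(Rational(-5, 3), Mul(Rational(1, 3), Pow(Add(-618, b), -1), Add(59, b))))
Function('K')(v, z) = Add(z, Mul(2, v))
Add(Function('X')(321), Function('f')(-536, Function('K')(x, 22))) = Add(Mul(Rational(1, 3), Pow(Add(-618, 321), -1), Add(3149, Mul(-4, 321))), Pow(Add(67, Add(22, Mul(2, 8))), Rational(1, 2))) = Add(Mul(Rational(1, 3), Pow(-297, -1), Add(3149, -1284)), Pow(Add(67, Add(22, 16)), Rational(1, 2))) = Add(Mul(Rational(1, 3), Rational(-1, 297), 1865), Pow(Add(67, 38), Rational(1, 2))) = Add(Rational(-1865, 891), Pow(105, Rational(1, 2)))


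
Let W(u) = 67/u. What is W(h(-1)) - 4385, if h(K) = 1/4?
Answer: -4117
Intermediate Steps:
h(K) = 1/4
W(h(-1)) - 4385 = 67/(1/4) - 4385 = 67*4 - 4385 = 268 - 4385 = -4117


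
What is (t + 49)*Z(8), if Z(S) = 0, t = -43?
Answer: 0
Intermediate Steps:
(t + 49)*Z(8) = (-43 + 49)*0 = 6*0 = 0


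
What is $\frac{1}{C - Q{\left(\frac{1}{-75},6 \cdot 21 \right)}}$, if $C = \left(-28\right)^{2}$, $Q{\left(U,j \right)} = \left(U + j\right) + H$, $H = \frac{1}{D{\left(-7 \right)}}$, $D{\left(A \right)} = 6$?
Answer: $\frac{150}{98677} \approx 0.0015201$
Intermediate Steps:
$H = \frac{1}{6} \approx 0.16667$
$Q{\left(U,j \right)} = \frac{1}{6} + U + j$ ($Q{\left(U,j \right)} = \left(U + j\right) + \frac{1}{6} = \frac{1}{6} + U + j$)
$C = 784$
$\frac{1}{C - Q{\left(\frac{1}{-75},6 \cdot 21 \right)}} = \frac{1}{784 - \left(\frac{1}{6} + \frac{1}{-75} + 6 \cdot 21\right)} = \frac{1}{784 - \left(\frac{1}{6} - \frac{1}{75} + 126\right)} = \frac{1}{784 - \frac{18923}{150}} = \frac{1}{\frac{98677}{150}} = \frac{150}{98677}$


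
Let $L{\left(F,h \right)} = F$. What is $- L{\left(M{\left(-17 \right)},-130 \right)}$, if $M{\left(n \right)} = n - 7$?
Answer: $24$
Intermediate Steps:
$M{\left(n \right)} = -7 + n$
$- L{\left(M{\left(-17 \right)},-130 \right)} = - (-7 - 17) = \left(-1\right) \left(-24\right) = 24$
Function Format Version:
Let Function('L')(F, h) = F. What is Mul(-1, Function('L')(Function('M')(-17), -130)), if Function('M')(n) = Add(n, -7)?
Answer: 24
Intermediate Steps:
Function('M')(n) = Add(-7, n)
Mul(-1, Function('L')(Function('M')(-17), -130)) = Mul(-1, Add(-7, -17)) = Mul(-1, -24) = 24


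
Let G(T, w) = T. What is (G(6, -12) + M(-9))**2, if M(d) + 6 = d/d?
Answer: 1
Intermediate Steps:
M(d) = -5 (M(d) = -6 + d/d = -6 + 1 = -5)
(G(6, -12) + M(-9))**2 = (6 - 5)**2 = 1**2 = 1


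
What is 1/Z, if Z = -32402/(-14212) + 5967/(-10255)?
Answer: 4286590/7278809 ≈ 0.58891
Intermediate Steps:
Z = 7278809/4286590 (Z = -32402*(-1/14212) + 5967*(-1/10255) = 953/418 - 5967/10255 = 7278809/4286590 ≈ 1.6980)
1/Z = 1/(7278809/4286590) = 4286590/7278809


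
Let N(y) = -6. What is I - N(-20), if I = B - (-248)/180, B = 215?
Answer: 10007/45 ≈ 222.38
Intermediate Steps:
I = 9737/45 (I = 215 - (-248)/180 = 215 - 1*(-62/45) = 215 + 62/45 = 9737/45 ≈ 216.38)
I - N(-20) = 9737/45 - 1*(-6) = 9737/45 + 6 = 10007/45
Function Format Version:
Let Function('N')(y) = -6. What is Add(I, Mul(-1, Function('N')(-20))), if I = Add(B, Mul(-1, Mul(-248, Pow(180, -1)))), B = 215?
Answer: Rational(10007, 45) ≈ 222.38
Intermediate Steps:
I = Rational(9737, 45) (I = Add(215, Mul(-1, Mul(-248, Pow(180, -1)))) = Add(215, Mul(-1, Mul(-248, Rational(1, 180)))) = Add(215, Mul(-1, Rational(-62, 45))) = Add(215, Rational(62, 45)) = Rational(9737, 45) ≈ 216.38)
Add(I, Mul(-1, Function('N')(-20))) = Add(Rational(9737, 45), Mul(-1, -6)) = Add(Rational(9737, 45), 6) = Rational(10007, 45)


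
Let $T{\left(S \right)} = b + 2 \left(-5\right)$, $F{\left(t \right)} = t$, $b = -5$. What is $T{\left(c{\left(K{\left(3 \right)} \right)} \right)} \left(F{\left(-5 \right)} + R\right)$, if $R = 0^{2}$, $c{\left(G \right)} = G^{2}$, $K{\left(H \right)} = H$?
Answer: $75$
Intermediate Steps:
$R = 0$
$T{\left(S \right)} = -15$ ($T{\left(S \right)} = -5 + 2 \left(-5\right) = -5 - 10 = -15$)
$T{\left(c{\left(K{\left(3 \right)} \right)} \right)} \left(F{\left(-5 \right)} + R\right) = - 15 \left(-5 + 0\right) = \left(-15\right) \left(-5\right) = 75$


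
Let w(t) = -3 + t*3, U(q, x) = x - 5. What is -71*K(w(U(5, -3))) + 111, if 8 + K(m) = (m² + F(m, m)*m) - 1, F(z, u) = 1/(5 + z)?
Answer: -1124115/22 ≈ -51096.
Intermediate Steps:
U(q, x) = -5 + x
w(t) = -3 + 3*t
K(m) = -9 + m² + m/(5 + m) (K(m) = -8 + ((m² + m/(5 + m)) - 1) = -8 + (-1 + m² + m/(5 + m)) = -9 + m² + m/(5 + m))
-71*K(w(U(5, -3))) + 111 = -71*((-3 + 3*(-5 - 3)) + (-9 + (-3 + 3*(-5 - 3))²)*(5 + (-3 + 3*(-5 - 3))))/(5 + (-3 + 3*(-5 - 3))) + 111 = -71*((-3 + 3*(-8)) + (-9 + (-3 + 3*(-8))²)*(5 + (-3 + 3*(-8))))/(5 + (-3 + 3*(-8))) + 111 = -71*((-3 - 24) + (-9 + (-3 - 24)²)*(5 + (-3 - 24)))/(5 + (-3 - 24)) + 111 = -71*(-27 + (-9 + (-27)²)*(5 - 27))/(5 - 27) + 111 = -71*(-27 + (-9 + 729)*(-22))/(-22) + 111 = -(-71)*(-27 + 720*(-22))/22 + 111 = -(-71)*(-27 - 15840)/22 + 111 = -(-71)*(-15867)/22 + 111 = -71*15867/22 + 111 = -1126557/22 + 111 = -1124115/22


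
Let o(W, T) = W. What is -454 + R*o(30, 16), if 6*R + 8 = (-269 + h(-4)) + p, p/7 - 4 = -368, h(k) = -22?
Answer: -14689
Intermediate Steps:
p = -2548 (p = 28 + 7*(-368) = 28 - 2576 = -2548)
R = -949/2 (R = -4/3 + ((-269 - 22) - 2548)/6 = -4/3 + (-291 - 2548)/6 = -4/3 + (⅙)*(-2839) = -4/3 - 2839/6 = -949/2 ≈ -474.50)
-454 + R*o(30, 16) = -454 - 949/2*30 = -454 - 14235 = -14689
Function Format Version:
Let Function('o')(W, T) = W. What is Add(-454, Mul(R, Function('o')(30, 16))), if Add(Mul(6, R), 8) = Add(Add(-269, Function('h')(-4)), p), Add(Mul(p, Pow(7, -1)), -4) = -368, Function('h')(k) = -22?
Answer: -14689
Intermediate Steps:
p = -2548 (p = Add(28, Mul(7, -368)) = Add(28, -2576) = -2548)
R = Rational(-949, 2) (R = Add(Rational(-4, 3), Mul(Rational(1, 6), Add(Add(-269, -22), -2548))) = Add(Rational(-4, 3), Mul(Rational(1, 6), Add(-291, -2548))) = Add(Rational(-4, 3), Mul(Rational(1, 6), -2839)) = Add(Rational(-4, 3), Rational(-2839, 6)) = Rational(-949, 2) ≈ -474.50)
Add(-454, Mul(R, Function('o')(30, 16))) = Add(-454, Mul(Rational(-949, 2), 30)) = Add(-454, -14235) = -14689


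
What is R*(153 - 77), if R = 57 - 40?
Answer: 1292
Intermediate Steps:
R = 17
R*(153 - 77) = 17*(153 - 77) = 17*76 = 1292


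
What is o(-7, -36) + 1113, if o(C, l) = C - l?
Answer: 1142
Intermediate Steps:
o(-7, -36) + 1113 = (-7 - 1*(-36)) + 1113 = (-7 + 36) + 1113 = 29 + 1113 = 1142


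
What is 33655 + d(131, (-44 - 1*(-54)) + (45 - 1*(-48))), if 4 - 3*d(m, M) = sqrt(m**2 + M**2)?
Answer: 100969/3 - sqrt(27770)/3 ≈ 33601.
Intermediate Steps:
d(m, M) = 4/3 - sqrt(M**2 + m**2)/3 (d(m, M) = 4/3 - sqrt(m**2 + M**2)/3 = 4/3 - sqrt(M**2 + m**2)/3)
33655 + d(131, (-44 - 1*(-54)) + (45 - 1*(-48))) = 33655 + (4/3 - sqrt(((-44 - 1*(-54)) + (45 - 1*(-48)))**2 + 131**2)/3) = 33655 + (4/3 - sqrt(((-44 + 54) + (45 + 48))**2 + 17161)/3) = 33655 + (4/3 - sqrt((10 + 93)**2 + 17161)/3) = 33655 + (4/3 - sqrt(103**2 + 17161)/3) = 33655 + (4/3 - sqrt(10609 + 17161)/3) = 33655 + (4/3 - sqrt(27770)/3) = 100969/3 - sqrt(27770)/3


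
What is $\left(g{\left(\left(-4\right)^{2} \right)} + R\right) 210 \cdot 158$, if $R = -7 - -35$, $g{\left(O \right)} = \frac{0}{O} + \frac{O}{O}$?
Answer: $962220$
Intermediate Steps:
$g{\left(O \right)} = 1$ ($g{\left(O \right)} = 0 + 1 = 1$)
$R = 28$ ($R = -7 + 35 = 28$)
$\left(g{\left(\left(-4\right)^{2} \right)} + R\right) 210 \cdot 158 = \left(1 + 28\right) 210 \cdot 158 = 29 \cdot 210 \cdot 158 = 6090 \cdot 158 = 962220$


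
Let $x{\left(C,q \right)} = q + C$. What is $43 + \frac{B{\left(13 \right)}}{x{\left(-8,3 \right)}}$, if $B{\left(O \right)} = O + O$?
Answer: $\frac{189}{5} \approx 37.8$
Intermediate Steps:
$x{\left(C,q \right)} = C + q$
$B{\left(O \right)} = 2 O$
$43 + \frac{B{\left(13 \right)}}{x{\left(-8,3 \right)}} = 43 + \frac{2 \cdot 13}{-8 + 3} = 43 + \frac{1}{-5} \cdot 26 = 43 - \frac{26}{5} = \frac{189}{5}$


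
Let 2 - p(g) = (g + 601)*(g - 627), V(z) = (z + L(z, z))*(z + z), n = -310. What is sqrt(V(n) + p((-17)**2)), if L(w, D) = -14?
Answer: sqrt(501702) ≈ 708.31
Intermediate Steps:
V(z) = 2*z*(-14 + z) (V(z) = (z - 14)*(z + z) = (-14 + z)*(2*z) = 2*z*(-14 + z))
p(g) = 2 - (-627 + g)*(601 + g) (p(g) = 2 - (g + 601)*(g - 627) = 2 - (601 + g)*(-627 + g) = 2 - (-627 + g)*(601 + g))
sqrt(V(n) + p((-17)**2)) = sqrt(2*(-310)*(-14 - 310) + (376829 - ((-17)**2)**2 + 26*(-17)**2)) = sqrt(2*(-310)*(-324) + (376829 - 1*289**2 + 26*289)) = sqrt(200880 + (376829 - 1*83521 + 7514)) = sqrt(200880 + (376829 - 83521 + 7514)) = sqrt(200880 + 300822) = sqrt(501702)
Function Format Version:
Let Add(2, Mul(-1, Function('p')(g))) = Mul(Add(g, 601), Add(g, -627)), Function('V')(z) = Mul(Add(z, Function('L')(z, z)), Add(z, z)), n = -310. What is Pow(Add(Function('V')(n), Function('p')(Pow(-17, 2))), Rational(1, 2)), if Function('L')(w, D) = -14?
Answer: Pow(501702, Rational(1, 2)) ≈ 708.31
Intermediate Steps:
Function('V')(z) = Mul(2, z, Add(-14, z)) (Function('V')(z) = Mul(Add(z, -14), Add(z, z)) = Mul(Add(-14, z), Mul(2, z)) = Mul(2, z, Add(-14, z)))
Function('p')(g) = Add(2, Mul(-1, Add(-627, g), Add(601, g))) (Function('p')(g) = Add(2, Mul(-1, Mul(Add(g, 601), Add(g, -627)))) = Add(2, Mul(-1, Mul(Add(601, g), Add(-627, g)))) = Add(2, Mul(-1, Mul(Add(-627, g), Add(601, g)))) = Add(2, Mul(-1, Add(-627, g), Add(601, g))))
Pow(Add(Function('V')(n), Function('p')(Pow(-17, 2))), Rational(1, 2)) = Pow(Add(Mul(2, -310, Add(-14, -310)), Add(376829, Mul(-1, Pow(Pow(-17, 2), 2)), Mul(26, Pow(-17, 2)))), Rational(1, 2)) = Pow(Add(Mul(2, -310, -324), Add(376829, Mul(-1, Pow(289, 2)), Mul(26, 289))), Rational(1, 2)) = Pow(Add(200880, Add(376829, Mul(-1, 83521), 7514)), Rational(1, 2)) = Pow(Add(200880, Add(376829, -83521, 7514)), Rational(1, 2)) = Pow(Add(200880, 300822), Rational(1, 2)) = Pow(501702, Rational(1, 2))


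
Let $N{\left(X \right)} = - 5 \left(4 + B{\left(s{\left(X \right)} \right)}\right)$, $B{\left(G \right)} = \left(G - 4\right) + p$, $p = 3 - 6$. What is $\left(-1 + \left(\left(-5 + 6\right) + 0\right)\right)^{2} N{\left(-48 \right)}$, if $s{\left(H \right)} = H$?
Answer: $0$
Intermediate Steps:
$p = -3$ ($p = 3 - 6 = -3$)
$B{\left(G \right)} = -7 + G$ ($B{\left(G \right)} = \left(G - 4\right) - 3 = \left(-4 + G\right) - 3 = -7 + G$)
$N{\left(X \right)} = 15 - 5 X$ ($N{\left(X \right)} = - 5 \left(4 + \left(-7 + X\right)\right) = - 5 \left(-3 + X\right) = 15 - 5 X$)
$\left(-1 + \left(\left(-5 + 6\right) + 0\right)\right)^{2} N{\left(-48 \right)} = \left(-1 + \left(\left(-5 + 6\right) + 0\right)\right)^{2} \left(15 - -240\right) = \left(-1 + \left(1 + 0\right)\right)^{2} \left(15 + 240\right) = \left(-1 + 1\right)^{2} \cdot 255 = 0^{2} \cdot 255 = 0 \cdot 255 = 0$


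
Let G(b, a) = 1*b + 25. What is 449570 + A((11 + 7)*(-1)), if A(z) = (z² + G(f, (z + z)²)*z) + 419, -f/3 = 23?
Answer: 451105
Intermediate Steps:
f = -69 (f = -3*23 = -69)
G(b, a) = 25 + b (G(b, a) = b + 25 = 25 + b)
A(z) = 419 + z² - 44*z (A(z) = (z² + (25 - 69)*z) + 419 = (z² - 44*z) + 419 = 419 + z² - 44*z)
449570 + A((11 + 7)*(-1)) = 449570 + (419 + ((11 + 7)*(-1))² - 44*(11 + 7)*(-1)) = 449570 + (419 + (18*(-1))² - 792*(-1)) = 449570 + (419 + (-18)² - 44*(-18)) = 449570 + (419 + 324 + 792) = 449570 + 1535 = 451105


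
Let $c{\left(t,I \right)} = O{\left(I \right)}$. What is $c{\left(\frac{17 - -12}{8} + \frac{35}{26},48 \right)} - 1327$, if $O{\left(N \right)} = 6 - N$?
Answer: $-1369$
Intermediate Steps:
$c{\left(t,I \right)} = 6 - I$
$c{\left(\frac{17 - -12}{8} + \frac{35}{26},48 \right)} - 1327 = \left(6 - 48\right) - 1327 = -42 - 1327 = -1369$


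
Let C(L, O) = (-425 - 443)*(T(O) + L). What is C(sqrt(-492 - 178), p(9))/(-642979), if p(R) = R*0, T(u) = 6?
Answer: 5208/642979 + 868*I*sqrt(670)/642979 ≈ 0.0080998 + 0.034943*I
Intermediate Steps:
p(R) = 0
C(L, O) = -5208 - 868*L (C(L, O) = (-425 - 443)*(6 + L) = -868*(6 + L) = -5208 - 868*L)
C(sqrt(-492 - 178), p(9))/(-642979) = (-5208 - 868*sqrt(-492 - 178))/(-642979) = (-5208 - 868*I*sqrt(670))*(-1/642979) = 5208/642979 + 868*I*sqrt(670)/642979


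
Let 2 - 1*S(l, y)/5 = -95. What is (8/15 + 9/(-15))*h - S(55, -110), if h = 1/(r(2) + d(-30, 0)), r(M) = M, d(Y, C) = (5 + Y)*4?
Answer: -712949/1470 ≈ -485.00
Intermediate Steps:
d(Y, C) = 20 + 4*Y
S(l, y) = 485 (S(l, y) = 10 - 5*(-95) = 10 + 475 = 485)
h = -1/98 (h = 1/(2 + (20 + 4*(-30))) = 1/(2 + (20 - 120)) = 1/(2 - 100) = 1/(-98) = -1/98 ≈ -0.010204)
(8/15 + 9/(-15))*h - S(55, -110) = (8/15 + 9/(-15))*(-1/98) - 1*485 = (8*(1/15) + 9*(-1/15))*(-1/98) - 485 = (8/15 - ⅗)*(-1/98) - 485 = -1/15*(-1/98) - 485 = 1/1470 - 485 = -712949/1470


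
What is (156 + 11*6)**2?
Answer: 49284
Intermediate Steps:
(156 + 11*6)**2 = (156 + 66)**2 = 222**2 = 49284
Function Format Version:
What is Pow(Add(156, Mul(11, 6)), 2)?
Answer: 49284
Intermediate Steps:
Pow(Add(156, Mul(11, 6)), 2) = Pow(Add(156, 66), 2) = Pow(222, 2) = 49284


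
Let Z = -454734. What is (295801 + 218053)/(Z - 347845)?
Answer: -513854/802579 ≈ -0.64025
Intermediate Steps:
(295801 + 218053)/(Z - 347845) = (295801 + 218053)/(-454734 - 347845) = 513854/(-802579) = 513854*(-1/802579) = -513854/802579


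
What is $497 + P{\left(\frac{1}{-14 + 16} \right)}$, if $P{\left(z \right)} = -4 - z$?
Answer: $\frac{985}{2} \approx 492.5$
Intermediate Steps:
$497 + P{\left(\frac{1}{-14 + 16} \right)} = 497 - \left(4 + \frac{1}{-14 + 16}\right) = 497 - \frac{9}{2} = \frac{985}{2}$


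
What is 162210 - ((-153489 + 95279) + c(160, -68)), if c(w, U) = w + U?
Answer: 220328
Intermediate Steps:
c(w, U) = U + w
162210 - ((-153489 + 95279) + c(160, -68)) = 162210 - ((-153489 + 95279) + (-68 + 160)) = 162210 - (-58210 + 92) = 162210 - 1*(-58118) = 162210 + 58118 = 220328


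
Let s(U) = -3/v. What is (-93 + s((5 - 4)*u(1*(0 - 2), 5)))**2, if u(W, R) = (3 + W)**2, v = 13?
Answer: 1468944/169 ≈ 8692.0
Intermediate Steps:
s(U) = -3/13
(-93 + s((5 - 4)*u(1*(0 - 2), 5)))**2 = (-93 - 3/13)**2 = (-1212/13)**2 = 1468944/169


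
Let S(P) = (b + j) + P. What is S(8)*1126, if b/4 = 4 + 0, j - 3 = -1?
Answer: 29276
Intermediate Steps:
j = 2 (j = 3 - 1 = 2)
b = 16 (b = 4*(4 + 0) = 4*4 = 16)
S(P) = 18 + P (S(P) = (16 + 2) + P = 18 + P)
S(8)*1126 = (18 + 8)*1126 = 26*1126 = 29276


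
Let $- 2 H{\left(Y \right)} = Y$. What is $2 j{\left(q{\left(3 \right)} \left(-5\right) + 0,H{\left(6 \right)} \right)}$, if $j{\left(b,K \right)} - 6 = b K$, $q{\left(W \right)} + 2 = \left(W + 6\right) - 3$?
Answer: $132$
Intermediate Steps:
$H{\left(Y \right)} = - \frac{Y}{2}$
$q{\left(W \right)} = 1 + W$ ($q{\left(W \right)} = -2 + \left(\left(W + 6\right) - 3\right) = -2 + \left(\left(6 + W\right) - 3\right) = -2 + \left(3 + W\right) = 1 + W$)
$j{\left(b,K \right)} = 6 + K b$ ($j{\left(b,K \right)} = 6 + b K = 6 + K b$)
$2 j{\left(q{\left(3 \right)} \left(-5\right) + 0,H{\left(6 \right)} \right)} = 2 \left(6 + \left(- \frac{1}{2}\right) 6 \left(\left(1 + 3\right) \left(-5\right) + 0\right)\right) = 2 \left(6 - 3 \left(4 \left(-5\right) + 0\right)\right) = 2 \left(6 - 3 \left(-20 + 0\right)\right) = 2 \left(6 - -60\right) = 2 \left(6 + 60\right) = 2 \cdot 66 = 132$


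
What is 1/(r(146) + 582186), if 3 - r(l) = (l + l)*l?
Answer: 1/539557 ≈ 1.8534e-6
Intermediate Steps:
r(l) = 3 - 2*l**2 (r(l) = 3 - (l + l)*l = 3 - 2*l*l = 3 - 2*l**2)
1/(r(146) + 582186) = 1/((3 - 2*146**2) + 582186) = 1/((3 - 2*21316) + 582186) = 1/((3 - 42632) + 582186) = 1/(-42629 + 582186) = 1/539557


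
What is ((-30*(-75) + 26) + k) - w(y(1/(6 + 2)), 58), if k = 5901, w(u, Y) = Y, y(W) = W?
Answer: 8119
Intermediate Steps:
((-30*(-75) + 26) + k) - w(y(1/(6 + 2)), 58) = ((-30*(-75) + 26) + 5901) - 1*58 = ((2250 + 26) + 5901) - 58 = (2276 + 5901) - 58 = 8177 - 58 = 8119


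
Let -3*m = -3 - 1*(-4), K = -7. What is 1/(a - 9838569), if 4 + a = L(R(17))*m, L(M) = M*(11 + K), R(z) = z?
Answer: -3/29515787 ≈ -1.0164e-7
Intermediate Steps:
m = -⅓ (m = -(-3 - 1*(-4))/3 = -(-3 + 4)/3 = -⅓*1 = -⅓ ≈ -0.33333)
L(M) = 4*M (L(M) = M*(11 - 7) = M*4 = 4*M)
a = -80/3 (a = -4 + (4*17)*(-⅓) = -4 + 68*(-⅓) = -4 - 68/3 = -80/3 ≈ -26.667)
1/(a - 9838569) = 1/(-80/3 - 9838569) = 1/(-29515787/3) = -3/29515787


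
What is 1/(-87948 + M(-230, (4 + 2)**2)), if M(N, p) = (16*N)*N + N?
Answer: 1/758222 ≈ 1.3189e-6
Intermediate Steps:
M(N, p) = N + 16*N**2 (M(N, p) = 16*N**2 + N = N + 16*N**2)
1/(-87948 + M(-230, (4 + 2)**2)) = 1/(-87948 - 230*(1 + 16*(-230))) = 1/(-87948 - 230*(1 - 3680)) = 1/(-87948 - 230*(-3679)) = 1/(-87948 + 846170) = 1/758222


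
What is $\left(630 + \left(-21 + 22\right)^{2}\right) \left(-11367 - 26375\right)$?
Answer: $-23815202$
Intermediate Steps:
$\left(630 + \left(-21 + 22\right)^{2}\right) \left(-11367 - 26375\right) = \left(630 + 1^{2}\right) \left(-11367 - 26375\right) = \left(630 + 1\right) \left(-37742\right) = 631 \left(-37742\right) = -23815202$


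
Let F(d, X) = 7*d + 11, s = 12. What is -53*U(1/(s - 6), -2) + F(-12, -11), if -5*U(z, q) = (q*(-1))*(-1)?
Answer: -471/5 ≈ -94.200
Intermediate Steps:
U(z, q) = -q/5 (U(z, q) = -q*(-1)*(-1)/5 = -(-q)*(-1)/5 = -q/5)
F(d, X) = 11 + 7*d
-53*U(1/(s - 6), -2) + F(-12, -11) = -(-53)*(-2)/5 + (11 + 7*(-12)) = -53*⅖ + (11 - 84) = -106/5 - 73 = -471/5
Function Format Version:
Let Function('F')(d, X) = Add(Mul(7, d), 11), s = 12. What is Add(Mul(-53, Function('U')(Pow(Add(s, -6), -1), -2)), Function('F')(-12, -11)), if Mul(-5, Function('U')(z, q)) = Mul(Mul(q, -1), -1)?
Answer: Rational(-471, 5) ≈ -94.200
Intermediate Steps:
Function('U')(z, q) = Mul(Rational(-1, 5), q) (Function('U')(z, q) = Mul(Rational(-1, 5), Mul(Mul(q, -1), -1)) = Mul(Rational(-1, 5), Mul(Mul(-1, q), -1)) = Mul(Rational(-1, 5), q))
Function('F')(d, X) = Add(11, Mul(7, d))
Add(Mul(-53, Function('U')(Pow(Add(s, -6), -1), -2)), Function('F')(-12, -11)) = Add(Mul(-53, Mul(Rational(-1, 5), -2)), Add(11, Mul(7, -12))) = Add(Mul(-53, Rational(2, 5)), Add(11, -84)) = Add(Rational(-106, 5), -73) = Rational(-471, 5)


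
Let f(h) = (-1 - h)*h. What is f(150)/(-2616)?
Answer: 3775/436 ≈ 8.6583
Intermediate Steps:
f(h) = h*(-1 - h)
f(150)/(-2616) = -1*150*(1 + 150)/(-2616) = -1*150*151*(-1/2616) = -22650*(-1/2616) = 3775/436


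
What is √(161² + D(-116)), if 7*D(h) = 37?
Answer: 2*√317597/7 ≈ 161.02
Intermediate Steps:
D(h) = 37/7 (D(h) = (⅐)*37 = 37/7)
√(161² + D(-116)) = √(161² + 37/7) = √(25921 + 37/7) = √(181484/7) = 2*√317597/7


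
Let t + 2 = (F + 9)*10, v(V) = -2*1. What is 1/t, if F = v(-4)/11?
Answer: 11/948 ≈ 0.011603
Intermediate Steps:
v(V) = -2
F = -2/11 ≈ -0.18182
t = 948/11 (t = -2 + (-2/11 + 9)*10 = -2 + (97/11)*10 = -2 + 970/11 = 948/11 ≈ 86.182)
1/t = 1/(948/11) = 11/948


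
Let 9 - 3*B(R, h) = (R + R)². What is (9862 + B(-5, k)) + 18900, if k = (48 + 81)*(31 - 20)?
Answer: 86195/3 ≈ 28732.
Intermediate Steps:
k = 1419 (k = 129*11 = 1419)
B(R, h) = 3 - 4*R²/3 (B(R, h) = 3 - (R + R)²/3 = 3 - 4*R²/3)
(9862 + B(-5, k)) + 18900 = (9862 + (3 - 4/3*(-5)²)) + 18900 = (9862 + (3 - 4/3*25)) + 18900 = (9862 + (3 - 100/3)) + 18900 = (9862 - 91/3) + 18900 = 29495/3 + 18900 = 86195/3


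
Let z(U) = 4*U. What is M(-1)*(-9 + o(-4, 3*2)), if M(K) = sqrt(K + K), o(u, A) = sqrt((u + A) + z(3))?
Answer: I*sqrt(2)*(-9 + sqrt(14)) ≈ -7.4364*I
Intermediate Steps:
o(u, A) = sqrt(12 + A + u) (o(u, A) = sqrt((u + A) + 4*3) = sqrt((A + u) + 12) = sqrt(12 + A + u))
M(K) = sqrt(2)*sqrt(K) (M(K) = sqrt(2*K) = sqrt(2)*sqrt(K))
M(-1)*(-9 + o(-4, 3*2)) = (sqrt(2)*sqrt(-1))*(-9 + sqrt(12 + 3*2 - 4)) = (sqrt(2)*I)*(-9 + sqrt(12 + 6 - 4)) = (I*sqrt(2))*(-9 + sqrt(14)) = I*sqrt(2)*(-9 + sqrt(14))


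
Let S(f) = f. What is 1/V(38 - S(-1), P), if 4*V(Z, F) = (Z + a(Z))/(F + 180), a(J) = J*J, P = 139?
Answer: 319/390 ≈ 0.81795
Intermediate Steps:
a(J) = J²
V(Z, F) = (Z + Z²)/(4*(180 + F)) (V(Z, F) = ((Z + Z²)/(F + 180))/4 = ((Z + Z²)/(180 + F))/4 = (Z + Z²)/(4*(180 + F)))
1/V(38 - S(-1), P) = 1/((38 - 1*(-1))*(1 + (38 - 1*(-1)))/(4*(180 + 139))) = 1/((¼)*(38 + 1)*(1 + (38 + 1))/319) = 1/((¼)*39*(1/319)*(1 + 39)) = 1/((¼)*39*(1/319)*40) = 1/(390/319) = 319/390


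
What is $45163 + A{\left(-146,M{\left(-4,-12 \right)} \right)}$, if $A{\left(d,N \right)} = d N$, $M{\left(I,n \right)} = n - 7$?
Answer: $47937$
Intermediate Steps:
$M{\left(I,n \right)} = -7 + n$ ($M{\left(I,n \right)} = n - 7 = -7 + n$)
$A{\left(d,N \right)} = N d$
$45163 + A{\left(-146,M{\left(-4,-12 \right)} \right)} = 45163 + \left(-7 - 12\right) \left(-146\right) = 45163 - -2774 = 45163 + 2774 = 47937$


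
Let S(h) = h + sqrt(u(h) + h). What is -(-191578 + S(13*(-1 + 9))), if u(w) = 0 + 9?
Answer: 191474 - sqrt(113) ≈ 1.9146e+5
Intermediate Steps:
u(w) = 9
S(h) = h + sqrt(9 + h)
-(-191578 + S(13*(-1 + 9))) = -(-191578 + (13*(-1 + 9) + sqrt(9 + 13*(-1 + 9)))) = -(-191578 + (13*8 + sqrt(9 + 13*8))) = -(-191578 + (104 + sqrt(9 + 104))) = -(-191578 + (104 + sqrt(113))) = -(-191474 + sqrt(113)) = 191474 - sqrt(113)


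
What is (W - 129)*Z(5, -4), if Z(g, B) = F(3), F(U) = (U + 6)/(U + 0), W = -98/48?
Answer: -3145/8 ≈ -393.13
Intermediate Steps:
W = -49/24 (W = -98*1/48 = -49/24 ≈ -2.0417)
F(U) = (6 + U)/U
Z(g, B) = 3 (Z(g, B) = (6 + 3)/3 = (⅓)*9 = 3)
(W - 129)*Z(5, -4) = (-49/24 - 129)*3 = -3145/24*3 = -3145/8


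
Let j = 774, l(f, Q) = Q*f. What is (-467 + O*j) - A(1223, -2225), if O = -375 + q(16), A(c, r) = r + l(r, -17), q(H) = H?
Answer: -313933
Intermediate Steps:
A(c, r) = -16*r (A(c, r) = r - 17*r = -16*r)
O = -359 (O = -375 + 16 = -359)
(-467 + O*j) - A(1223, -2225) = (-467 - 359*774) - (-16)*(-2225) = (-467 - 277866) - 1*35600 = -278333 - 35600 = -313933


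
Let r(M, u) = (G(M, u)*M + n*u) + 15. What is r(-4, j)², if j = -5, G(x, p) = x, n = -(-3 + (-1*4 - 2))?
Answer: 196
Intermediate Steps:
n = 9 (n = -(-3 + (-4 - 2)) = -(-3 - 6) = -1*(-9) = 9)
r(M, u) = 15 + M² + 9*u (r(M, u) = (M*M + 9*u) + 15 = (M² + 9*u) + 15 = 15 + M² + 9*u)
r(-4, j)² = (15 + (-4)² + 9*(-5))² = (15 + 16 - 45)² = (-14)² = 196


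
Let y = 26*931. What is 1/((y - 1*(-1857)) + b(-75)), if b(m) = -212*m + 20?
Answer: 1/41983 ≈ 2.3819e-5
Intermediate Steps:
y = 24206
b(m) = 20 - 212*m
1/((y - 1*(-1857)) + b(-75)) = 1/((24206 - 1*(-1857)) + (20 - 212*(-75))) = 1/((24206 + 1857) + (20 + 15900)) = 1/(26063 + 15920) = 1/41983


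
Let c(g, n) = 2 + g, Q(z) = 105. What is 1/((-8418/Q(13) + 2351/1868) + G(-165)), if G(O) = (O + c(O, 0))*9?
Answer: -65380/198161083 ≈ -0.00032993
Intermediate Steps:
G(O) = 18 + 18*O (G(O) = (O + (2 + O))*9 = (2 + 2*O)*9 = 18 + 18*O)
1/((-8418/Q(13) + 2351/1868) + G(-165)) = 1/((-8418/105 + 2351/1868) + (18 + 18*(-165))) = 1/((-8418*1/105 + 2351*(1/1868)) + (18 - 2970)) = 1/((-2806/35 + 2351/1868) - 2952) = 1/(-5159323/65380 - 2952) = 1/(-198161083/65380) = -65380/198161083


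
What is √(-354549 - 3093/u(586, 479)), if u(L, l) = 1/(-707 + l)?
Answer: √350655 ≈ 592.16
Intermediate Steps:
√(-354549 - 3093/u(586, 479)) = √(-354549 - 3093/(1/(-707 + 479))) = √(-354549 - 3093/(1/(-228))) = √(-354549 - 3093/(-1/228)) = √(-354549 - 3093*(-228)) = √(-354549 + 705204) = √350655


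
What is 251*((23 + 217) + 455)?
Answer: 174445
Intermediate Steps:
251*((23 + 217) + 455) = 251*(240 + 455) = 251*695 = 174445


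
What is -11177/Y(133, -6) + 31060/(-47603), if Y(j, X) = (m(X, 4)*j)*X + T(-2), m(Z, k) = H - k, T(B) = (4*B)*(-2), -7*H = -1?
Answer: -628158371/147283682 ≈ -4.2650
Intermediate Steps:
H = 1/7 (H = -1/7*(-1) = 1/7 ≈ 0.14286)
T(B) = -8*B
m(Z, k) = 1/7 - k
Y(j, X) = 16 - 27*X*j/7 (Y(j, X) = ((1/7 - 1*4)*j)*X - 8*(-2) = ((1/7 - 4)*j)*X + 16 = (-27*j/7)*X + 16 = -27*X*j/7 + 16 = 16 - 27*X*j/7)
-11177/Y(133, -6) + 31060/(-47603) = -11177/(16 - 27/7*(-6)*133) + 31060/(-47603) = -11177/(16 + 3078) + 31060*(-1/47603) = -11177/3094 - 31060/47603 = -628158371/147283682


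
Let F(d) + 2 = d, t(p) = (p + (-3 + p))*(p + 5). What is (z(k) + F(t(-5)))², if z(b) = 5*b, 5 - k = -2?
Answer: 1089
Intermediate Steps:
k = 7 (k = 5 - 1*(-2) = 5 + 2 = 7)
t(p) = (-3 + 2*p)*(5 + p)
F(d) = -2 + d
(z(k) + F(t(-5)))² = (5*7 + (-2 + (-15 + 2*(-5)² + 7*(-5))))² = (35 + (-2 + (-15 + 2*25 - 35)))² = (35 + (-2 + (-15 + 50 - 35)))² = (35 + (-2 + 0))² = (35 - 2)² = 33² = 1089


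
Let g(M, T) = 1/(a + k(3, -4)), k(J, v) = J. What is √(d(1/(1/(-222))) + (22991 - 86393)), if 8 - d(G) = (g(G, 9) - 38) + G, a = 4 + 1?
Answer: I*√1010146/4 ≈ 251.27*I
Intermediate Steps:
a = 5
g(M, T) = ⅛ (g(M, T) = 1/(5 + 3) = 1/8 = ⅛)
d(G) = 367/8 - G (d(G) = 8 - ((⅛ - 38) + G) = 8 - (-303/8 + G) = 8 + (303/8 - G) = 367/8 - G)
√(d(1/(1/(-222))) + (22991 - 86393)) = √((367/8 - 1/(1/(-222))) + (22991 - 86393)) = √((367/8 - 1/(-1/222)) - 63402) = √((367/8 - 1*(-222)) - 63402) = √((367/8 + 222) - 63402) = √(2143/8 - 63402) = √(-505073/8) = I*√1010146/4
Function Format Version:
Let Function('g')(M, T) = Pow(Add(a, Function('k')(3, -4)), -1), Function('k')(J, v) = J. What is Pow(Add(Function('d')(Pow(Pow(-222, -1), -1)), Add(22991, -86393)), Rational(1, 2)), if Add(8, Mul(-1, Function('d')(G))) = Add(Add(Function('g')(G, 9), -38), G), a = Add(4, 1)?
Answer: Mul(Rational(1, 4), I, Pow(1010146, Rational(1, 2))) ≈ Mul(251.27, I)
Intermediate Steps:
a = 5
Function('g')(M, T) = Rational(1, 8) (Function('g')(M, T) = Pow(Add(5, 3), -1) = Pow(8, -1) = Rational(1, 8))
Function('d')(G) = Add(Rational(367, 8), Mul(-1, G)) (Function('d')(G) = Add(8, Mul(-1, Add(Add(Rational(1, 8), -38), G))) = Add(8, Mul(-1, Add(Rational(-303, 8), G))) = Add(8, Add(Rational(303, 8), Mul(-1, G))) = Add(Rational(367, 8), Mul(-1, G)))
Pow(Add(Function('d')(Pow(Pow(-222, -1), -1)), Add(22991, -86393)), Rational(1, 2)) = Pow(Add(Add(Rational(367, 8), Mul(-1, Pow(Pow(-222, -1), -1))), Add(22991, -86393)), Rational(1, 2)) = Pow(Add(Add(Rational(367, 8), Mul(-1, Pow(Rational(-1, 222), -1))), -63402), Rational(1, 2)) = Pow(Add(Add(Rational(367, 8), Mul(-1, -222)), -63402), Rational(1, 2)) = Pow(Add(Add(Rational(367, 8), 222), -63402), Rational(1, 2)) = Pow(Add(Rational(2143, 8), -63402), Rational(1, 2)) = Pow(Rational(-505073, 8), Rational(1, 2)) = Mul(Rational(1, 4), I, Pow(1010146, Rational(1, 2)))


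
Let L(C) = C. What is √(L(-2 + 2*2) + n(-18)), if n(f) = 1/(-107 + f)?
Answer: √1245/25 ≈ 1.4114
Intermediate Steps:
√(L(-2 + 2*2) + n(-18)) = √((-2 + 2*2) + 1/(-107 - 18)) = √((-2 + 4) + 1/(-125)) = √(2 - 1/125) = √(249/125) = √1245/25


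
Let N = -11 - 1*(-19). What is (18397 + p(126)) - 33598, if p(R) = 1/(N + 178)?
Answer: -2827385/186 ≈ -15201.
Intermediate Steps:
N = 8 (N = -11 + 19 = 8)
p(R) = 1/186 (p(R) = 1/(8 + 178) = 1/186)
(18397 + p(126)) - 33598 = (18397 + 1/186) - 33598 = 3421843/186 - 33598 = -2827385/186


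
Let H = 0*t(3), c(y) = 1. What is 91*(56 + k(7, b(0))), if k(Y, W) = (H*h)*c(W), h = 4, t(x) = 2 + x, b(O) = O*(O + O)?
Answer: 5096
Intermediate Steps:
b(O) = 2*O² (b(O) = O*(2*O) = 2*O²)
H = 0 (H = 0*(2 + 3) = 0*5 = 0)
k(Y, W) = 0 (k(Y, W) = (0*4)*1 = 0*1 = 0)
91*(56 + k(7, b(0))) = 91*(56 + 0) = 91*56 = 5096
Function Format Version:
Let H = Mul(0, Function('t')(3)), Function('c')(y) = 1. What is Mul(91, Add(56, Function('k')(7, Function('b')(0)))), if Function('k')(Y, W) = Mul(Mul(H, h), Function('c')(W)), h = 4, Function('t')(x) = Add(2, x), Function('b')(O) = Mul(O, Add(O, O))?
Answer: 5096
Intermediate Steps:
Function('b')(O) = Mul(2, Pow(O, 2)) (Function('b')(O) = Mul(O, Mul(2, O)) = Mul(2, Pow(O, 2)))
H = 0 (H = Mul(0, Add(2, 3)) = Mul(0, 5) = 0)
Function('k')(Y, W) = 0 (Function('k')(Y, W) = Mul(Mul(0, 4), 1) = Mul(0, 1) = 0)
Mul(91, Add(56, Function('k')(7, Function('b')(0)))) = Mul(91, Add(56, 0)) = Mul(91, 56) = 5096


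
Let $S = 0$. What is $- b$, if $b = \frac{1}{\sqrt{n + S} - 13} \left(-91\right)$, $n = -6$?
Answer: $- \frac{169}{25} - \frac{13 i \sqrt{6}}{25} \approx -6.76 - 1.2737 i$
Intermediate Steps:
$b = - \frac{91}{-13 + i \sqrt{6}}$ ($b = \frac{1}{\sqrt{-6 + 0} - 13} \left(-91\right) = \frac{1}{\sqrt{-6} - 13} \left(-91\right) = \frac{1}{i \sqrt{6} - 13} \left(-91\right) = \frac{1}{-13 + i \sqrt{6}} \left(-91\right) = - \frac{91}{-13 + i \sqrt{6}} \approx 6.76 + 1.2737 i$)
$- b = - (\frac{169}{25} + \frac{13 i \sqrt{6}}{25}) = - \frac{169}{25} - \frac{13 i \sqrt{6}}{25}$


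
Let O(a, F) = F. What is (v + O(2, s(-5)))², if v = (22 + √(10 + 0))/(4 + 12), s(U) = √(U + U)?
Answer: (22 + √10 + 16*I*√10)²/256 ≈ -7.5268 + 9.9463*I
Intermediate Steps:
s(U) = √2*√U (s(U) = √(2*U) = √2*√U)
v = 11/8 + √10/16 (v = (22 + √10)/16 = (22 + √10)*(1/16) = 11/8 + √10/16 ≈ 1.5726)
(v + O(2, s(-5)))² = ((11/8 + √10/16) + √2*√(-5))² = ((11/8 + √10/16) + √2*(I*√5))² = ((11/8 + √10/16) + I*√10)² = (11/8 + √10/16 + I*√10)²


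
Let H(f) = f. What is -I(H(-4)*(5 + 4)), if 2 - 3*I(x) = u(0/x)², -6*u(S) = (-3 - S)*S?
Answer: -⅔ ≈ -0.66667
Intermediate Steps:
u(S) = -S*(-3 - S)/6 (u(S) = -(-3 - S)*S/6 = -S*(-3 - S)/6)
I(x) = ⅔ (I(x) = ⅔ - ((0/x)*(3 + 0/x)/6)²/3 = ⅔ - ((⅙)*0*(3 + 0))²/3 = ⅔ - ((⅙)*0*3)²/3 = ⅔ - ⅓*0² = ⅔ - ⅓*0 = ⅔ + 0 = ⅔)
-I(H(-4)*(5 + 4)) = -1*⅔ = -⅔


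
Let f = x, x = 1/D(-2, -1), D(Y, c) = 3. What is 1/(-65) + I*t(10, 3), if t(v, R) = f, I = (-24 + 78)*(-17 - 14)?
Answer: -36271/65 ≈ -558.02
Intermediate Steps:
x = 1/3 ≈ 0.33333
I = -1674 (I = 54*(-31) = -1674)
f = 1/3 ≈ 0.33333
t(v, R) = 1/3
1/(-65) + I*t(10, 3) = 1/(-65) - 1674*1/3 = -1/65 - 558 = -36271/65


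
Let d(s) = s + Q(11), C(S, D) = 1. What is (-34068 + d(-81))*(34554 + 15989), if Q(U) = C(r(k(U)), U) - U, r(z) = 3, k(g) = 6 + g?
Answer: -1726498337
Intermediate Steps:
Q(U) = 1 - U
d(s) = -10 + s (d(s) = s + (1 - 1*11) = s + (1 - 11) = s - 10 = -10 + s)
(-34068 + d(-81))*(34554 + 15989) = (-34068 + (-10 - 81))*(34554 + 15989) = (-34068 - 91)*50543 = -34159*50543 = -1726498337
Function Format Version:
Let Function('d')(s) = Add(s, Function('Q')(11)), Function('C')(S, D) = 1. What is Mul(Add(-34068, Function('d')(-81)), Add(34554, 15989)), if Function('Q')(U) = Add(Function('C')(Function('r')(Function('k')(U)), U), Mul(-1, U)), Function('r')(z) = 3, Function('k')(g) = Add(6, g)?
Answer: -1726498337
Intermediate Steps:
Function('Q')(U) = Add(1, Mul(-1, U))
Function('d')(s) = Add(-10, s) (Function('d')(s) = Add(s, Add(1, Mul(-1, 11))) = Add(s, Add(1, -11)) = Add(s, -10) = Add(-10, s))
Mul(Add(-34068, Function('d')(-81)), Add(34554, 15989)) = Mul(Add(-34068, Add(-10, -81)), Add(34554, 15989)) = Mul(Add(-34068, -91), 50543) = Mul(-34159, 50543) = -1726498337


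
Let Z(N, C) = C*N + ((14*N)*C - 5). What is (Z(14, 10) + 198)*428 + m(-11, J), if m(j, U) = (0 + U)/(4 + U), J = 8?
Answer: 2944214/3 ≈ 9.8141e+5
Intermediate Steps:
Z(N, C) = -5 + 15*C*N (Z(N, C) = C*N + (14*C*N - 5) = C*N + (-5 + 14*C*N) = -5 + 15*C*N)
m(j, U) = U/(4 + U)
(Z(14, 10) + 198)*428 + m(-11, J) = ((-5 + 15*10*14) + 198)*428 + 8/(4 + 8) = ((-5 + 2100) + 198)*428 + 8/12 = (2095 + 198)*428 + 8*(1/12) = 2293*428 + 2/3 = 981404 + 2/3 = 2944214/3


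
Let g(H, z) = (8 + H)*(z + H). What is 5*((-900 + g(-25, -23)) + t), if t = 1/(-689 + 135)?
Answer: -232685/554 ≈ -420.01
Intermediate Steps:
g(H, z) = (8 + H)*(H + z)
t = -1/554 (t = 1/(-554) = -1/554 ≈ -0.0018051)
5*((-900 + g(-25, -23)) + t) = 5*((-900 + ((-25)² + 8*(-25) + 8*(-23) - 25*(-23))) - 1/554) = 5*((-900 + (625 - 200 - 184 + 575)) - 1/554) = 5*((-900 + 816) - 1/554) = 5*(-84 - 1/554) = 5*(-46537/554) = -232685/554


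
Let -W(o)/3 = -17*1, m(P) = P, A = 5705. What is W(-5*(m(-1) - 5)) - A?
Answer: -5654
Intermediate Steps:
W(o) = 51 (W(o) = -(-51) = -3*(-17) = 51)
W(-5*(m(-1) - 5)) - A = 51 - 1*5705 = 51 - 5705 = -5654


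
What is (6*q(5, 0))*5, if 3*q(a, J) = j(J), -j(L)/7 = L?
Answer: 0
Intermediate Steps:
j(L) = -7*L
q(a, J) = -7*J/3 (q(a, J) = (-7*J)/3 = -7*J/3)
(6*q(5, 0))*5 = (6*(-7/3*0))*5 = (6*0)*5 = 0*5 = 0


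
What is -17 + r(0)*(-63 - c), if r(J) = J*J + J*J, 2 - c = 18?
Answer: -17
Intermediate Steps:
c = -16 (c = 2 - 1*18 = 2 - 18 = -16)
r(J) = 2*J**2 (r(J) = J**2 + J**2 = 2*J**2)
-17 + r(0)*(-63 - c) = -17 + (2*0**2)*(-63 - 1*(-16)) = -17 + (2*0)*(-63 + 16) = -17 + 0*(-47) = -17 + 0 = -17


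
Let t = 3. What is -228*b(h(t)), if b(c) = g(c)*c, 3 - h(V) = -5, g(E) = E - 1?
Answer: -12768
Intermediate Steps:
g(E) = -1 + E
h(V) = 8 (h(V) = 3 - 1*(-5) = 3 + 5 = 8)
b(c) = c*(-1 + c) (b(c) = (-1 + c)*c = c*(-1 + c))
-228*b(h(t)) = -1824*(-1 + 8) = -1824*7 = -228*56 = -12768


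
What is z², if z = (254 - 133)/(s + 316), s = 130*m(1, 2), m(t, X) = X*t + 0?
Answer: 14641/331776 ≈ 0.044129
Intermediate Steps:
m(t, X) = X*t
s = 260 (s = 130*(2*1) = 130*2 = 260)
z = 121/576 (z = (254 - 133)/(260 + 316) = 121/576 ≈ 0.21007)
z² = (121/576)² = 14641/331776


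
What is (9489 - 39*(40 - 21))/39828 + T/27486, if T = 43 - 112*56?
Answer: -636757/91226034 ≈ -0.0069800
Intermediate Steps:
T = -6229 (T = 43 - 6272 = -6229)
(9489 - 39*(40 - 21))/39828 + T/27486 = (9489 - 39*(40 - 21))/39828 - 6229/27486 = (9489 - 39*19)*(1/39828) - 6229*1/27486 = (9489 - 741)*(1/39828) - 6229/27486 = 8748*(1/39828) - 6229/27486 = 729/3319 - 6229/27486 = -636757/91226034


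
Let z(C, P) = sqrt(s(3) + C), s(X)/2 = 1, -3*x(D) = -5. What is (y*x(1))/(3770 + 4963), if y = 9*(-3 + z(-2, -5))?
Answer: -15/2911 ≈ -0.0051529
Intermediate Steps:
x(D) = 5/3 (x(D) = -1/3*(-5) = 5/3)
s(X) = 2 (s(X) = 2*1 = 2)
z(C, P) = sqrt(2 + C)
y = -27 (y = 9*(-3 + sqrt(2 - 2)) = 9*(-3 + sqrt(0)) = 9*(-3 + 0) = 9*(-3) = -27)
(y*x(1))/(3770 + 4963) = (-27*5/3)/(3770 + 4963) = -45/8733 = -45*1/8733 = -15/2911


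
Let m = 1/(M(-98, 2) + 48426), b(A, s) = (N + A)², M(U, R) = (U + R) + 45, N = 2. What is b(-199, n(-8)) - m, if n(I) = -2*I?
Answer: 1877385374/48375 ≈ 38809.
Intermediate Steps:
M(U, R) = 45 + R + U (M(U, R) = (R + U) + 45 = 45 + R + U)
b(A, s) = (2 + A)²
m = 1/48375 (m = 1/((45 + 2 - 98) + 48426) = 1/(-51 + 48426) = 1/48375 ≈ 2.0672e-5)
b(-199, n(-8)) - m = (2 - 199)² - 1*1/48375 = (-197)² - 1/48375 = 38809 - 1/48375 = 1877385374/48375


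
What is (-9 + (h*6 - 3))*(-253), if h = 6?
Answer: -6072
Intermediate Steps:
(-9 + (h*6 - 3))*(-253) = (-9 + (6*6 - 3))*(-253) = (-9 + (36 - 3))*(-253) = (-9 + 33)*(-253) = 24*(-253) = -6072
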